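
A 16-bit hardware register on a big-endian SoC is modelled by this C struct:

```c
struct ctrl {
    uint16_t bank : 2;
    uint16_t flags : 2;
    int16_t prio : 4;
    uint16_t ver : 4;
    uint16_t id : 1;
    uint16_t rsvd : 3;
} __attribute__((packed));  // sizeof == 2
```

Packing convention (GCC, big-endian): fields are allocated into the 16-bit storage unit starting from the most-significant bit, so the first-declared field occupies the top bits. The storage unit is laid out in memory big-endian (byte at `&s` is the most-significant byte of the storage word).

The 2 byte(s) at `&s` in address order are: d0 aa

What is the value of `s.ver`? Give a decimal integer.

10

[0]=0xd0 [1]=0xaa (big-endian) → word 0xd0aa
bank [14+:2] = (word>>14) & 0x3 = 3
flags [12+:2] = (word>>12) & 0x3 = 1
prio [8+:4] = (word>>8) & 0xf = 0
ver [4+:4] = (word>>4) & 0xf = 10  ←
id [3+:1] = (word>>3) & 0x1 = 1
rsvd [0+:3] = (word>>0) & 0x7 = 2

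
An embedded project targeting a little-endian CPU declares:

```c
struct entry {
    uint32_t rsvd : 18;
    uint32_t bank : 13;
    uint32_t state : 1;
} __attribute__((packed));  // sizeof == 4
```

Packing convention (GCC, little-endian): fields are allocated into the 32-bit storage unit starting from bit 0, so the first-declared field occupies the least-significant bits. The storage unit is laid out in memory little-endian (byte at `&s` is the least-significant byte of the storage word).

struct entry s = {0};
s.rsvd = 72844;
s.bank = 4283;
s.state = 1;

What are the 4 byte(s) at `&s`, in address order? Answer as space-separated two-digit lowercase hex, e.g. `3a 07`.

8c 1c ed c2

rsvd:18 = 72844 → 0x11c8c << 0 → word 0x00011c8c
bank:13 = 4283 → 0x10bb << 18 → word 0x42ed1c8c
state:1 = 1 → 0x1 << 31 → word 0xc2ed1c8c
word = 0xc2ed1c8c → little-endian bytes:
  [0]=0x8c  [1]=0x1c  [2]=0xed  [3]=0xc2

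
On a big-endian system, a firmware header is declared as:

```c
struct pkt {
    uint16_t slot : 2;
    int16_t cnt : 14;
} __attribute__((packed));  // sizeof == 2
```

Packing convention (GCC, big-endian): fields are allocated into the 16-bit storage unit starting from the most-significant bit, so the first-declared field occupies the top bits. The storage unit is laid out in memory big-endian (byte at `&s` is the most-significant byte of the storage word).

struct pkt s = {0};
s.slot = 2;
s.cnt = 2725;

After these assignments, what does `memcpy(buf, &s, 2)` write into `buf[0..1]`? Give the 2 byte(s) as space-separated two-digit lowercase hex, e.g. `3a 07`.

[14+:2] slot=2 & 0x3 = 0x2; word=0x8000
[0+:14] cnt=2725 & 0x3fff = 0xaa5; word=0x8aa5
word = 0x8aa5 → big-endian bytes:
  [0]=0x8a  [1]=0xa5

8a a5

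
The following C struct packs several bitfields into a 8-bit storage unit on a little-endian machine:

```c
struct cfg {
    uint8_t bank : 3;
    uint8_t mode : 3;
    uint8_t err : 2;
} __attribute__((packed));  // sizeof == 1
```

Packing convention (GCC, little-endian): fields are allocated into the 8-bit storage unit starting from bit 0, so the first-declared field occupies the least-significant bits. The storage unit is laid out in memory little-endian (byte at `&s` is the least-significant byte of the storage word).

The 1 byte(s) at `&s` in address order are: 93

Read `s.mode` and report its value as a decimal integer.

[0]=0x93 (little-endian) → word 0x93
bank [0+:3] = (word>>0) & 0x7 = 3
mode [3+:3] = (word>>3) & 0x7 = 2  ←
err [6+:2] = (word>>6) & 0x3 = 2

2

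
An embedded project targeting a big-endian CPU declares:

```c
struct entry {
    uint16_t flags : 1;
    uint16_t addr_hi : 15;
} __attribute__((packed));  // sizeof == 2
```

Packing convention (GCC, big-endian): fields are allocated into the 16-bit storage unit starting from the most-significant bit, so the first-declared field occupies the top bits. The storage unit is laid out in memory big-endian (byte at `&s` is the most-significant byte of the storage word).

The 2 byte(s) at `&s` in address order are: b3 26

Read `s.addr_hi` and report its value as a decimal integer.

[0]=0xb3 [1]=0x26 (big-endian) → word 0xb326
flags:1 @ bit 15 → (0xb326>>15)&0x1 = 0x1
addr_hi:15 @ bit 0 → (0xb326>>0)&0x7fff = 0x3326  ←

13094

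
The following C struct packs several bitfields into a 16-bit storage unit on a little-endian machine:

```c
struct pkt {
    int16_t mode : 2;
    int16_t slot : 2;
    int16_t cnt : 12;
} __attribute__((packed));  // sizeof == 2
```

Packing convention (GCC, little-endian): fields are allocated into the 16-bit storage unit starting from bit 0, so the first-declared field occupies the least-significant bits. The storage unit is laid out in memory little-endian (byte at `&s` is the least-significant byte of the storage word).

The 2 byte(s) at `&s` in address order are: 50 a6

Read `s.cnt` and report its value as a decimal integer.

[0]=0x50 [1]=0xa6 (little-endian) → word 0xa650
mode:2 @ bit 0 → (0xa650>>0)&0x3 = 0x0
slot:2 @ bit 2 → (0xa650>>2)&0x3 = 0x0
cnt:12 @ bit 4 → (0xa650>>4)&0xfff = 0xa65  ←
cnt signed 12b, MSB=1: 2661 - 4096 = -1435

-1435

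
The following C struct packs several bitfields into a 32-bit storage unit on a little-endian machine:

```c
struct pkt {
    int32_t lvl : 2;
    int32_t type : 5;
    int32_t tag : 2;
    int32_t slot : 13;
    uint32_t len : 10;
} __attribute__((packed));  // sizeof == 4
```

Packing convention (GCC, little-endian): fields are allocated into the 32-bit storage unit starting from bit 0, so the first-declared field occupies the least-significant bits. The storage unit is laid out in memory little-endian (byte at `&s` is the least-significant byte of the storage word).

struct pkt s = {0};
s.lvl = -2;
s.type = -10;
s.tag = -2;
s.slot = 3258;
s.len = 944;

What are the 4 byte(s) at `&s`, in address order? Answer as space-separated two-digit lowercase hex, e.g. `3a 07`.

lvl:2 = -2 → 0x2 << 0 → word 0x00000002
type:5 = -10 → 0x16 << 2 → word 0x0000005a
tag:2 = -2 → 0x2 << 7 → word 0x0000015a
slot:13 = 3258 → 0xcba << 9 → word 0x0019755a
len:10 = 944 → 0x3b0 << 22 → word 0xec19755a
word = 0xec19755a → little-endian bytes:
  [0]=0x5a  [1]=0x75  [2]=0x19  [3]=0xec

5a 75 19 ec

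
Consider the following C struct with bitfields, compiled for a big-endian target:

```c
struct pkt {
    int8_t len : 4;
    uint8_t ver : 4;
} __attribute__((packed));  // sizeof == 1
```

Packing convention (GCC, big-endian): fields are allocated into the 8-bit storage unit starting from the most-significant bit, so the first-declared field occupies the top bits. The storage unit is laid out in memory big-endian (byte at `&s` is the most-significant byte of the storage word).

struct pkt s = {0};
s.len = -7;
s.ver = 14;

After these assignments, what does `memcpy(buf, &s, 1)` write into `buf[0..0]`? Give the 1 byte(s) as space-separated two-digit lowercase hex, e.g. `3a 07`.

9e

[4+:4] len=-7 & 0xf = 0x9; word=0x90
[0+:4] ver=14 & 0xf = 0xe; word=0x9e
word = 0x9e → big-endian bytes:
  [0]=0x9e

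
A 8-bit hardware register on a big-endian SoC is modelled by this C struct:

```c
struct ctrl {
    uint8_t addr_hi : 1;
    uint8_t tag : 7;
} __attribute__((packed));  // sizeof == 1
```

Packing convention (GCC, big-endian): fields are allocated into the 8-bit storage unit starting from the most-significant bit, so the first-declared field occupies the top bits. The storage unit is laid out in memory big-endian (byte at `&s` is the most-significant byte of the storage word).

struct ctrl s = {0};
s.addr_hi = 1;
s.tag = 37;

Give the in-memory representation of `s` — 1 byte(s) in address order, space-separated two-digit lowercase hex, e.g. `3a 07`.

a5

addr_hi (1b) val=1 bits=0x1 at bit 7: 0x80
tag (7b) val=37 bits=0x25 at bit 0: 0xa5
word = 0xa5 → big-endian bytes:
  [0]=0xa5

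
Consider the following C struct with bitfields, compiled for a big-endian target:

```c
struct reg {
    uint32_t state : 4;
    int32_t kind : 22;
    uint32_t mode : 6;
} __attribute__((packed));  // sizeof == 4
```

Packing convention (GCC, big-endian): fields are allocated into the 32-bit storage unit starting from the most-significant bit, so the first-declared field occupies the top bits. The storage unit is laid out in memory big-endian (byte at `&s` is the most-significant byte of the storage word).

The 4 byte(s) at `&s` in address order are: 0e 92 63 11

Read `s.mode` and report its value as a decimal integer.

[0]=0x0e [1]=0x92 [2]=0x63 [3]=0x11 (big-endian) → word 0x0e926311
state:4 @ bit 28 → (0x0e926311>>28)&0xf = 0x0
kind:22 @ bit 6 → (0x0e926311>>6)&0x3fffff = 0x3a498c
mode:6 @ bit 0 → (0x0e926311>>0)&0x3f = 0x11  ←

17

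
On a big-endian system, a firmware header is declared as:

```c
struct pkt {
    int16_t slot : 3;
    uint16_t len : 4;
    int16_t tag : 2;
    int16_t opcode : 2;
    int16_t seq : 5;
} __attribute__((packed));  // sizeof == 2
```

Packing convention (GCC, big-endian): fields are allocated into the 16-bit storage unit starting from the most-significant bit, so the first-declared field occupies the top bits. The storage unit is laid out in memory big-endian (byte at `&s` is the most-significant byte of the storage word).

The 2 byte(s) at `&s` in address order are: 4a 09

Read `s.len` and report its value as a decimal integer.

5

[0]=0x4a [1]=0x09 (big-endian) → word 0x4a09
slot [13+:3] = (word>>13) & 0x7 = 2
len [9+:4] = (word>>9) & 0xf = 5  ←
tag [7+:2] = (word>>7) & 0x3 = 0
opcode [5+:2] = (word>>5) & 0x3 = 0
seq [0+:5] = (word>>0) & 0x1f = 9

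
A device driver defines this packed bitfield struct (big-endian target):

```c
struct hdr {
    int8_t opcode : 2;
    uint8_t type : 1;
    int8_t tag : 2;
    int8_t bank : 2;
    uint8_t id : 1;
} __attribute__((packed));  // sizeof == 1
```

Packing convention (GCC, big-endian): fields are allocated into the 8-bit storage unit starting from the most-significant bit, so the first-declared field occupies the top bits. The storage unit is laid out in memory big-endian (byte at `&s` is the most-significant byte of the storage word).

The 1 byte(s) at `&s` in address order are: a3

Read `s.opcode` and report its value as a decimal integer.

[0]=0xa3 (big-endian) → word 0xa3
opcode:2 @ bit 6 → (0xa3>>6)&0x3 = 0x2  ←
type:1 @ bit 5 → (0xa3>>5)&0x1 = 0x1
tag:2 @ bit 3 → (0xa3>>3)&0x3 = 0x0
bank:2 @ bit 1 → (0xa3>>1)&0x3 = 0x1
id:1 @ bit 0 → (0xa3>>0)&0x1 = 0x1
opcode signed 2b, MSB=1: 2 - 4 = -2

-2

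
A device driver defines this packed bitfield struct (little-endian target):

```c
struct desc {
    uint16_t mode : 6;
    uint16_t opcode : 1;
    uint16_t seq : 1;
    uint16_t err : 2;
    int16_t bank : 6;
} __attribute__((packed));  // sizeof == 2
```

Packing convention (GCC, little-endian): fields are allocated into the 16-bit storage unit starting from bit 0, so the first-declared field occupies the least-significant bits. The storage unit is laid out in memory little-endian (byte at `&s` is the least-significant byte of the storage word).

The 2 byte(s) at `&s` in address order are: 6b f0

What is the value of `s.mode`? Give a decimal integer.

43

[0]=0x6b [1]=0xf0 (little-endian) → word 0xf06b
mode:6 @ bit 0 → (0xf06b>>0)&0x3f = 0x2b  ←
opcode:1 @ bit 6 → (0xf06b>>6)&0x1 = 0x1
seq:1 @ bit 7 → (0xf06b>>7)&0x1 = 0x0
err:2 @ bit 8 → (0xf06b>>8)&0x3 = 0x0
bank:6 @ bit 10 → (0xf06b>>10)&0x3f = 0x3c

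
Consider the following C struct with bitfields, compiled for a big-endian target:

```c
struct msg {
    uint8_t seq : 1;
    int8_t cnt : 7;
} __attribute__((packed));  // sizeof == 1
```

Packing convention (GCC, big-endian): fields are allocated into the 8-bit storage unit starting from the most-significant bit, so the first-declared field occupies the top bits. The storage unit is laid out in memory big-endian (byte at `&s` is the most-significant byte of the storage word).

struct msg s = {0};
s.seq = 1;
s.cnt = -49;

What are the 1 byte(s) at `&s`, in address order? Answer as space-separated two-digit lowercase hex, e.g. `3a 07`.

seq:1 = 1 → 0x1 << 7 → word 0x80
cnt:7 = -49 → 0x4f << 0 → word 0xcf
word = 0xcf → big-endian bytes:
  [0]=0xcf

cf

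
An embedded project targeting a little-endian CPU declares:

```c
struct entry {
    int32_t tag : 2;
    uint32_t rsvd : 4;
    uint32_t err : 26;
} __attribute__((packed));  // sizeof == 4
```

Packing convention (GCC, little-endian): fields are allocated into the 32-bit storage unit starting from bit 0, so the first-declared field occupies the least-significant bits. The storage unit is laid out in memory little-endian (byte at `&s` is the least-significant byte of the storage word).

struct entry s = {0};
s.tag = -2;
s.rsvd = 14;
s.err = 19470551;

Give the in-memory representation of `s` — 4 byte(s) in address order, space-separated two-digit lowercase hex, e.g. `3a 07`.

fa 35 46 4a

tag:2 = -2 → 0x2 << 0 → word 0x00000002
rsvd:4 = 14 → 0xe << 2 → word 0x0000003a
err:26 = 19470551 → 0x12918d7 << 6 → word 0x4a4635fa
word = 0x4a4635fa → little-endian bytes:
  [0]=0xfa  [1]=0x35  [2]=0x46  [3]=0x4a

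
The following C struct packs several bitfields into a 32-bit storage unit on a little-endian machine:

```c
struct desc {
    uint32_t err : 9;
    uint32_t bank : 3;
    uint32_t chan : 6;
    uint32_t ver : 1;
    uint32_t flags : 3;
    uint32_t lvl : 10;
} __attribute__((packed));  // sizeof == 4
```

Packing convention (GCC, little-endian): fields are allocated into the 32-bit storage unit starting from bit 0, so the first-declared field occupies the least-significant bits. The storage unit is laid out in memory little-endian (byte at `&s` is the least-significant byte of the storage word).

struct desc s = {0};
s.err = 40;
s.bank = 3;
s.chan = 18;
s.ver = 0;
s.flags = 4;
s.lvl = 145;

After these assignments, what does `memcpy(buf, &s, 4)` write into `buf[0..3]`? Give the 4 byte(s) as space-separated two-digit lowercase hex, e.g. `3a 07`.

[0+:9] err=40 & 0x1ff = 0x28; word=0x00000028
[9+:3] bank=3 & 0x7 = 0x3; word=0x00000628
[12+:6] chan=18 & 0x3f = 0x12; word=0x00012628
[18+:1] ver=0 & 0x1 = 0x0; word=0x00012628
[19+:3] flags=4 & 0x7 = 0x4; word=0x00212628
[22+:10] lvl=145 & 0x3ff = 0x91; word=0x24612628
word = 0x24612628 → little-endian bytes:
  [0]=0x28  [1]=0x26  [2]=0x61  [3]=0x24

28 26 61 24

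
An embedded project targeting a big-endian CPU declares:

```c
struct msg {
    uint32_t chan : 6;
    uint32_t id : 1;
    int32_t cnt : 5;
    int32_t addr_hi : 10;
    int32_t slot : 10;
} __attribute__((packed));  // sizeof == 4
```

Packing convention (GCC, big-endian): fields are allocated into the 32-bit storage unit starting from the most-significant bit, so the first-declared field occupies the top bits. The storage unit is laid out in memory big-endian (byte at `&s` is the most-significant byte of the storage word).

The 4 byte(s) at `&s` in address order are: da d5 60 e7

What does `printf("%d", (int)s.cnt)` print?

13

[0]=0xda [1]=0xd5 [2]=0x60 [3]=0xe7 (big-endian) → word 0xdad560e7
chan:6 @ bit 26 → (0xdad560e7>>26)&0x3f = 0x36
id:1 @ bit 25 → (0xdad560e7>>25)&0x1 = 0x1
cnt:5 @ bit 20 → (0xdad560e7>>20)&0x1f = 0xd  ←
addr_hi:10 @ bit 10 → (0xdad560e7>>10)&0x3ff = 0x158
slot:10 @ bit 0 → (0xdad560e7>>0)&0x3ff = 0xe7
cnt signed 5b, MSB=0: value = 13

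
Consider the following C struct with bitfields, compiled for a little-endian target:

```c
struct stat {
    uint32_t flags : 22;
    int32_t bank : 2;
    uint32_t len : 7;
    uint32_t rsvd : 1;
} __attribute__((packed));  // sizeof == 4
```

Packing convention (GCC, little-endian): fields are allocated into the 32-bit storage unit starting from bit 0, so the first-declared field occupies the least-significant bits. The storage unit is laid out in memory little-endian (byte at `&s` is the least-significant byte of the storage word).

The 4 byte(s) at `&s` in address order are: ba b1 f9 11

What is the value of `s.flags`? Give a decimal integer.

3781050

[0]=0xba [1]=0xb1 [2]=0xf9 [3]=0x11 (little-endian) → word 0x11f9b1ba
flags:22 @ bit 0 → (0x11f9b1ba>>0)&0x3fffff = 0x39b1ba  ←
bank:2 @ bit 22 → (0x11f9b1ba>>22)&0x3 = 0x3
len:7 @ bit 24 → (0x11f9b1ba>>24)&0x7f = 0x11
rsvd:1 @ bit 31 → (0x11f9b1ba>>31)&0x1 = 0x0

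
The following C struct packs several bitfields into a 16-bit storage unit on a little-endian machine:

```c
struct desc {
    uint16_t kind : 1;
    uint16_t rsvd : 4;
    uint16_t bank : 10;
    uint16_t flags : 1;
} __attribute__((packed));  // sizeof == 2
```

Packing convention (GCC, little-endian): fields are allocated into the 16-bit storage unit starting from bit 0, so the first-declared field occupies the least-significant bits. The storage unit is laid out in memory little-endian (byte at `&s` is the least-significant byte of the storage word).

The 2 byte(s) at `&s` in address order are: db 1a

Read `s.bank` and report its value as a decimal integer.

[0]=0xdb [1]=0x1a (little-endian) → word 0x1adb
kind:1 @ bit 0 → (0x1adb>>0)&0x1 = 0x1
rsvd:4 @ bit 1 → (0x1adb>>1)&0xf = 0xd
bank:10 @ bit 5 → (0x1adb>>5)&0x3ff = 0xd6  ←
flags:1 @ bit 15 → (0x1adb>>15)&0x1 = 0x0

214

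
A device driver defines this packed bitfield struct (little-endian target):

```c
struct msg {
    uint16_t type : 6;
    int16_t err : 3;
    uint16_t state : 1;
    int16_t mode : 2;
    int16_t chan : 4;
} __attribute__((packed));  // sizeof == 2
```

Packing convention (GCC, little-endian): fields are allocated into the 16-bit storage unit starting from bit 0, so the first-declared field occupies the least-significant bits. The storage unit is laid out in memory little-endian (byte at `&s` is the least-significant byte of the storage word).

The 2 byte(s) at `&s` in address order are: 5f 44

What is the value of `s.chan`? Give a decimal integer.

[0]=0x5f [1]=0x44 (little-endian) → word 0x445f
type [0+:6] = (word>>0) & 0x3f = 31
err [6+:3] = (word>>6) & 0x7 = 1
state [9+:1] = (word>>9) & 0x1 = 0
mode [10+:2] = (word>>10) & 0x3 = 1
chan [12+:4] = (word>>12) & 0xf = 4  ←
chan signed 4b, MSB=0: value = 4

4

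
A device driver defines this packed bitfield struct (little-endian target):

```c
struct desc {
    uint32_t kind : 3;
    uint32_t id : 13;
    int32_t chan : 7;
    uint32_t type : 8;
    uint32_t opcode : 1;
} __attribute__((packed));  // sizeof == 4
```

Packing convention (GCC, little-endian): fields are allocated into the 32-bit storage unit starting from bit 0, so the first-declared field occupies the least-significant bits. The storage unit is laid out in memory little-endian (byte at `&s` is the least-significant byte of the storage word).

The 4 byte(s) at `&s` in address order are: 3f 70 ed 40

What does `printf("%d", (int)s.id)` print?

3591

[0]=0x3f [1]=0x70 [2]=0xed [3]=0x40 (little-endian) → word 0x40ed703f
kind [0+:3] = (word>>0) & 0x7 = 7
id [3+:13] = (word>>3) & 0x1fff = 3591  ←
chan [16+:7] = (word>>16) & 0x7f = 109
type [23+:8] = (word>>23) & 0xff = 129
opcode [31+:1] = (word>>31) & 0x1 = 0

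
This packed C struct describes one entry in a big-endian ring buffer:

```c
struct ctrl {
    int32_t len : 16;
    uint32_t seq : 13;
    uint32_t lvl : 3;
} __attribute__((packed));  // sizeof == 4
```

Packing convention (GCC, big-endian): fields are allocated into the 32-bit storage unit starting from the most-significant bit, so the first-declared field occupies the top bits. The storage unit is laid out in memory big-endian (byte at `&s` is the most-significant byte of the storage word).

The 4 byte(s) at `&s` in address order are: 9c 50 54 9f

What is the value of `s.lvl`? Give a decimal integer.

[0]=0x9c [1]=0x50 [2]=0x54 [3]=0x9f (big-endian) → word 0x9c50549f
len:16 @ bit 16 → (0x9c50549f>>16)&0xffff = 0x9c50
seq:13 @ bit 3 → (0x9c50549f>>3)&0x1fff = 0xa93
lvl:3 @ bit 0 → (0x9c50549f>>0)&0x7 = 0x7  ←

7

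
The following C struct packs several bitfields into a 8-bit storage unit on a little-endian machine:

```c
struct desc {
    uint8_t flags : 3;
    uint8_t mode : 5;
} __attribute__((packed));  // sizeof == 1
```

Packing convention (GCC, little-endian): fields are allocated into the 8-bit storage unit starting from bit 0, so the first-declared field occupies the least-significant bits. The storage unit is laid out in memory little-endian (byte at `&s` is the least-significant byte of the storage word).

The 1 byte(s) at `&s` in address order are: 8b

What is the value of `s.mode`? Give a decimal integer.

17

[0]=0x8b (little-endian) → word 0x8b
flags:3 @ bit 0 → (0x8b>>0)&0x7 = 0x3
mode:5 @ bit 3 → (0x8b>>3)&0x1f = 0x11  ←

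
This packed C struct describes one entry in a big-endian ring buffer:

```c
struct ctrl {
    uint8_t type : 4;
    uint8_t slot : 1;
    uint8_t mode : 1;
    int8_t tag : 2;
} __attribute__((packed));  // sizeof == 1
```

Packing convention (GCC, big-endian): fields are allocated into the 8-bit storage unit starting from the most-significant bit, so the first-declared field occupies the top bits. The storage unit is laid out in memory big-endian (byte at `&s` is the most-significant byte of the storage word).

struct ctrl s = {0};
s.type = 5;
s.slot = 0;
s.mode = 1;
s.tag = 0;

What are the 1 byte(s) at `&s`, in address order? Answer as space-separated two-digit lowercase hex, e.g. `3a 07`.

[4+:4] type=5 & 0xf = 0x5; word=0x50
[3+:1] slot=0 & 0x1 = 0x0; word=0x50
[2+:1] mode=1 & 0x1 = 0x1; word=0x54
[0+:2] tag=0 & 0x3 = 0x0; word=0x54
word = 0x54 → big-endian bytes:
  [0]=0x54

54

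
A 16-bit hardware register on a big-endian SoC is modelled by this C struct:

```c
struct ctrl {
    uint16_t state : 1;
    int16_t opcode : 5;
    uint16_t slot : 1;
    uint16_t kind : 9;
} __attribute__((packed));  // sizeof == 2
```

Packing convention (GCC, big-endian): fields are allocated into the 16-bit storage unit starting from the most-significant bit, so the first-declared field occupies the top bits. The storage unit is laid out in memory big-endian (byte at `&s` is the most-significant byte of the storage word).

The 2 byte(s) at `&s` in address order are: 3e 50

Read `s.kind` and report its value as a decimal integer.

80

[0]=0x3e [1]=0x50 (big-endian) → word 0x3e50
state [15+:1] = (word>>15) & 0x1 = 0
opcode [10+:5] = (word>>10) & 0x1f = 15
slot [9+:1] = (word>>9) & 0x1 = 1
kind [0+:9] = (word>>0) & 0x1ff = 80  ←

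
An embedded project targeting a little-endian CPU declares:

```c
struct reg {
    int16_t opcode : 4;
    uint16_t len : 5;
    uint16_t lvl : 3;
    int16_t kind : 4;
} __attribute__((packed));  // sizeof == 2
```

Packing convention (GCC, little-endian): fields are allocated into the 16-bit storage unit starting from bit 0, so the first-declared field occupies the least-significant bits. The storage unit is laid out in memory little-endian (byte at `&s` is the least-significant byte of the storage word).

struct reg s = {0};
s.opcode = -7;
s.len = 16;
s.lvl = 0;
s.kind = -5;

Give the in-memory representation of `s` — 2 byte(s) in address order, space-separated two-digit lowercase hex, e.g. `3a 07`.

09 b1

opcode:4 = -7 → 0x9 << 0 → word 0x0009
len:5 = 16 → 0x10 << 4 → word 0x0109
lvl:3 = 0 → 0x0 << 9 → word 0x0109
kind:4 = -5 → 0xb << 12 → word 0xb109
word = 0xb109 → little-endian bytes:
  [0]=0x09  [1]=0xb1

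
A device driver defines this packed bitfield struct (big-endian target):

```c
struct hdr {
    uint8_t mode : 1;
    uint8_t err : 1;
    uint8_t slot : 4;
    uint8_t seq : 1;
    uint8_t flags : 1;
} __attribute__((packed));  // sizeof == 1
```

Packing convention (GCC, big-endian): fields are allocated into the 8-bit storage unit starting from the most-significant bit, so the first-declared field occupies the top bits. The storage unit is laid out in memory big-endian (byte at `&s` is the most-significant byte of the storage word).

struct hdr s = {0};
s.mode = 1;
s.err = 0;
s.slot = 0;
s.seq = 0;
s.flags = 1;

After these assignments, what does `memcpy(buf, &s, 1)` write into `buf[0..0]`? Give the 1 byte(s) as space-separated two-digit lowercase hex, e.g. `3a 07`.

81

mode (1b) val=1 bits=0x1 at bit 7: 0x80
err (1b) val=0 bits=0x0 at bit 6: 0x80
slot (4b) val=0 bits=0x0 at bit 2: 0x80
seq (1b) val=0 bits=0x0 at bit 1: 0x80
flags (1b) val=1 bits=0x1 at bit 0: 0x81
word = 0x81 → big-endian bytes:
  [0]=0x81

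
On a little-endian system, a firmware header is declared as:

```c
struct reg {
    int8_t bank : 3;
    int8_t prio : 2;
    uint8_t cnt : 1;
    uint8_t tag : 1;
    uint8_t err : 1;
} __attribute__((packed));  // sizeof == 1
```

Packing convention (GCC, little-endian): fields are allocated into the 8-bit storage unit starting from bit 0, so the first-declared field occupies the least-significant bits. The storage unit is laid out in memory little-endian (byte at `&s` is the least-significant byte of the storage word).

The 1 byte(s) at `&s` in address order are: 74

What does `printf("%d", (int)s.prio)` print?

-2

[0]=0x74 (little-endian) → word 0x74
bank:3 @ bit 0 → (0x74>>0)&0x7 = 0x4
prio:2 @ bit 3 → (0x74>>3)&0x3 = 0x2  ←
cnt:1 @ bit 5 → (0x74>>5)&0x1 = 0x1
tag:1 @ bit 6 → (0x74>>6)&0x1 = 0x1
err:1 @ bit 7 → (0x74>>7)&0x1 = 0x0
prio signed 2b, MSB=1: 2 - 4 = -2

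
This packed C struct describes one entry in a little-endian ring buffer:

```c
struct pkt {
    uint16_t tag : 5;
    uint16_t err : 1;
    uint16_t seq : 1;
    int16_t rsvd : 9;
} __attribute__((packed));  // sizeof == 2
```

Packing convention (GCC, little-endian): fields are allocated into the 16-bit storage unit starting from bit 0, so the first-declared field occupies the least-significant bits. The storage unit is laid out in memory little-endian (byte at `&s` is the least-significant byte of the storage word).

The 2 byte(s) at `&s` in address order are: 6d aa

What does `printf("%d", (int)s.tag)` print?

[0]=0x6d [1]=0xaa (little-endian) → word 0xaa6d
tag [0+:5] = (word>>0) & 0x1f = 13  ←
err [5+:1] = (word>>5) & 0x1 = 1
seq [6+:1] = (word>>6) & 0x1 = 1
rsvd [7+:9] = (word>>7) & 0x1ff = 340

13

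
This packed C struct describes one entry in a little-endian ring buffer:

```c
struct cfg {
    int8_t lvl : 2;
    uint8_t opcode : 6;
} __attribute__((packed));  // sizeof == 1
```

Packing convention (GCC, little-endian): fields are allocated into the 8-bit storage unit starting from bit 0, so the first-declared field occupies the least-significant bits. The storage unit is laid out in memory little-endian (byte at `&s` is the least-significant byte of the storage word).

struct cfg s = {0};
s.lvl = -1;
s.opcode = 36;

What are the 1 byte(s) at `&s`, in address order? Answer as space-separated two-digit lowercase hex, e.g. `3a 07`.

93

lvl (2b) val=-1 bits=0x3 at bit 0: 0x03
opcode (6b) val=36 bits=0x24 at bit 2: 0x93
word = 0x93 → little-endian bytes:
  [0]=0x93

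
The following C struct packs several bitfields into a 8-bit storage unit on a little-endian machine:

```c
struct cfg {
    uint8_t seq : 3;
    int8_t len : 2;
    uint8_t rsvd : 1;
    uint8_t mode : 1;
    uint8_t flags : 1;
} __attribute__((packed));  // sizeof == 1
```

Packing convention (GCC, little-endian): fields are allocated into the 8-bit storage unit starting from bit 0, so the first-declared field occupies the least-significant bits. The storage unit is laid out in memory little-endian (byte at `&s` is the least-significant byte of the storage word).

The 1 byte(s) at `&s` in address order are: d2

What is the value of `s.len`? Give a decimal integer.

-2

[0]=0xd2 (little-endian) → word 0xd2
seq [0+:3] = (word>>0) & 0x7 = 2
len [3+:2] = (word>>3) & 0x3 = 2  ←
rsvd [5+:1] = (word>>5) & 0x1 = 0
mode [6+:1] = (word>>6) & 0x1 = 1
flags [7+:1] = (word>>7) & 0x1 = 1
len signed 2b, MSB=1: 2 - 4 = -2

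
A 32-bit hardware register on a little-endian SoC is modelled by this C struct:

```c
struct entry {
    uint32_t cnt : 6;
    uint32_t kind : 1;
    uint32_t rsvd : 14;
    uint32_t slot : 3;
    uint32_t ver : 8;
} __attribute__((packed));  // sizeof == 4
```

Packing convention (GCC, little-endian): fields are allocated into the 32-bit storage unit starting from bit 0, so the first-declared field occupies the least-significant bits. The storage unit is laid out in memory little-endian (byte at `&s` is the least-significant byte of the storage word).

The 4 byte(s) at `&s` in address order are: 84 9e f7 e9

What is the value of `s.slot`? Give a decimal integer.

7

[0]=0x84 [1]=0x9e [2]=0xf7 [3]=0xe9 (little-endian) → word 0xe9f79e84
cnt:6 @ bit 0 → (0xe9f79e84>>0)&0x3f = 0x4
kind:1 @ bit 6 → (0xe9f79e84>>6)&0x1 = 0x0
rsvd:14 @ bit 7 → (0xe9f79e84>>7)&0x3fff = 0x2f3d
slot:3 @ bit 21 → (0xe9f79e84>>21)&0x7 = 0x7  ←
ver:8 @ bit 24 → (0xe9f79e84>>24)&0xff = 0xe9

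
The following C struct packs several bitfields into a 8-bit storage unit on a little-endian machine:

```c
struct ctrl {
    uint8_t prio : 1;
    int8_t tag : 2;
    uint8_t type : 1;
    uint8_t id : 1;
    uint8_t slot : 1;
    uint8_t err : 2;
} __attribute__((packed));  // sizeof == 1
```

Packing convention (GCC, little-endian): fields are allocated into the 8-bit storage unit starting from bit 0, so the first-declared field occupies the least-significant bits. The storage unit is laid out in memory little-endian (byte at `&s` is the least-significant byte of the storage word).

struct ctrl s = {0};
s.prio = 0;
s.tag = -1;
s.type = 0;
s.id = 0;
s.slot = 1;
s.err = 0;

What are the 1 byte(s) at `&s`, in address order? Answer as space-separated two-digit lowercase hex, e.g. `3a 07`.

26

prio (1b) val=0 bits=0x0 at bit 0: 0x00
tag (2b) val=-1 bits=0x3 at bit 1: 0x06
type (1b) val=0 bits=0x0 at bit 3: 0x06
id (1b) val=0 bits=0x0 at bit 4: 0x06
slot (1b) val=1 bits=0x1 at bit 5: 0x26
err (2b) val=0 bits=0x0 at bit 6: 0x26
word = 0x26 → little-endian bytes:
  [0]=0x26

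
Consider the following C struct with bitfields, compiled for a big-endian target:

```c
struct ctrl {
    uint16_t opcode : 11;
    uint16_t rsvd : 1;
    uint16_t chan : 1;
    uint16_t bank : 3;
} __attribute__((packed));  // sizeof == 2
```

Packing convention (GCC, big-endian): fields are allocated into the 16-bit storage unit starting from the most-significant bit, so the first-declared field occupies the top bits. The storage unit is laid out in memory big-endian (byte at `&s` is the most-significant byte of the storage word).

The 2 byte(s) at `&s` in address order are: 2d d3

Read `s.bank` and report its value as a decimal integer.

[0]=0x2d [1]=0xd3 (big-endian) → word 0x2dd3
opcode [5+:11] = (word>>5) & 0x7ff = 366
rsvd [4+:1] = (word>>4) & 0x1 = 1
chan [3+:1] = (word>>3) & 0x1 = 0
bank [0+:3] = (word>>0) & 0x7 = 3  ←

3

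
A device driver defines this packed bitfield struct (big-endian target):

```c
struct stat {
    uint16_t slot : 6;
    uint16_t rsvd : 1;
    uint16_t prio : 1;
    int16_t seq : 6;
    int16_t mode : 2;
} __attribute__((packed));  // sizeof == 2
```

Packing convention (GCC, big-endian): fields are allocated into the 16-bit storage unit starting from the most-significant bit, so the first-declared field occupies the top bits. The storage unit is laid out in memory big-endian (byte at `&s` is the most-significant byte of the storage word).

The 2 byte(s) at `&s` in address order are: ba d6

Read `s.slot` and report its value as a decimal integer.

[0]=0xba [1]=0xd6 (big-endian) → word 0xbad6
slot:6 @ bit 10 → (0xbad6>>10)&0x3f = 0x2e  ←
rsvd:1 @ bit 9 → (0xbad6>>9)&0x1 = 0x1
prio:1 @ bit 8 → (0xbad6>>8)&0x1 = 0x0
seq:6 @ bit 2 → (0xbad6>>2)&0x3f = 0x35
mode:2 @ bit 0 → (0xbad6>>0)&0x3 = 0x2

46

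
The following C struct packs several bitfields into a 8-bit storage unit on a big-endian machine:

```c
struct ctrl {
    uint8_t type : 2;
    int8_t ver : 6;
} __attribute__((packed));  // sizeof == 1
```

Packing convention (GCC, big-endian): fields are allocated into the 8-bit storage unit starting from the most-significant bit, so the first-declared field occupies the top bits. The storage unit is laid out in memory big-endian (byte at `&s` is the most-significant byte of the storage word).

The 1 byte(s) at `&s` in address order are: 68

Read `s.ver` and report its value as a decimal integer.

[0]=0x68 (big-endian) → word 0x68
type:2 @ bit 6 → (0x68>>6)&0x3 = 0x1
ver:6 @ bit 0 → (0x68>>0)&0x3f = 0x28  ←
ver signed 6b, MSB=1: 40 - 64 = -24

-24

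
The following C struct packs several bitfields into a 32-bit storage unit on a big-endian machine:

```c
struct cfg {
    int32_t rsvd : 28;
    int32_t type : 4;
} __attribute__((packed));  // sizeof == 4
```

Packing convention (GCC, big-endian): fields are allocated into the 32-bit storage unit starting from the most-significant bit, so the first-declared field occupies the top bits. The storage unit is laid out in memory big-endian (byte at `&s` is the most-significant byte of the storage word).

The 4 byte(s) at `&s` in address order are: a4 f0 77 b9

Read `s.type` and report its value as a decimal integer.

-7

[0]=0xa4 [1]=0xf0 [2]=0x77 [3]=0xb9 (big-endian) → word 0xa4f077b9
rsvd:28 @ bit 4 → (0xa4f077b9>>4)&0xfffffff = 0xa4f077b
type:4 @ bit 0 → (0xa4f077b9>>0)&0xf = 0x9  ←
type signed 4b, MSB=1: 9 - 16 = -7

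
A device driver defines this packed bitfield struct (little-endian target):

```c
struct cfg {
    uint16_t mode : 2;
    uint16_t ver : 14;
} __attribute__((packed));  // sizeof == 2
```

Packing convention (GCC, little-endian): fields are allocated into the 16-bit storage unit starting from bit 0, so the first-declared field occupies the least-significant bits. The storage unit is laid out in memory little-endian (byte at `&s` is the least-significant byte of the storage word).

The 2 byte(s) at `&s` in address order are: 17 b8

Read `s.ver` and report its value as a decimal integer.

[0]=0x17 [1]=0xb8 (little-endian) → word 0xb817
mode [0+:2] = (word>>0) & 0x3 = 3
ver [2+:14] = (word>>2) & 0x3fff = 11781  ←

11781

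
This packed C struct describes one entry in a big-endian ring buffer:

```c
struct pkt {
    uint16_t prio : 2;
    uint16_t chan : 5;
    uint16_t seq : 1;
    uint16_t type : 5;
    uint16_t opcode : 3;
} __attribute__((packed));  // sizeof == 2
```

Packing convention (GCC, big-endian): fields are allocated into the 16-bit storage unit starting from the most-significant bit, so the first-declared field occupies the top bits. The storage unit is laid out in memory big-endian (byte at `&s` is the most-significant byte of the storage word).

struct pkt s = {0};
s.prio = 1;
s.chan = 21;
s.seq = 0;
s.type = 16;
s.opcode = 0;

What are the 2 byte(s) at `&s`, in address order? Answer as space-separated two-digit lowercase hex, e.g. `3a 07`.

6a 80

[14+:2] prio=1 & 0x3 = 0x1; word=0x4000
[9+:5] chan=21 & 0x1f = 0x15; word=0x6a00
[8+:1] seq=0 & 0x1 = 0x0; word=0x6a00
[3+:5] type=16 & 0x1f = 0x10; word=0x6a80
[0+:3] opcode=0 & 0x7 = 0x0; word=0x6a80
word = 0x6a80 → big-endian bytes:
  [0]=0x6a  [1]=0x80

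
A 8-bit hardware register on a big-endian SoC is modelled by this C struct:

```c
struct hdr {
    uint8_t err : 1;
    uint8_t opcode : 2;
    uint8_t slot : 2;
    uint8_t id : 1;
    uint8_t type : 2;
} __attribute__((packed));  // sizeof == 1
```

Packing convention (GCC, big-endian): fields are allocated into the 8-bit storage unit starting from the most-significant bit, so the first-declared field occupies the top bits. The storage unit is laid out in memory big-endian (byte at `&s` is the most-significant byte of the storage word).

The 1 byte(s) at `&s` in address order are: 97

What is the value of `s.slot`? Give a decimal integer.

[0]=0x97 (big-endian) → word 0x97
err [7+:1] = (word>>7) & 0x1 = 1
opcode [5+:2] = (word>>5) & 0x3 = 0
slot [3+:2] = (word>>3) & 0x3 = 2  ←
id [2+:1] = (word>>2) & 0x1 = 1
type [0+:2] = (word>>0) & 0x3 = 3

2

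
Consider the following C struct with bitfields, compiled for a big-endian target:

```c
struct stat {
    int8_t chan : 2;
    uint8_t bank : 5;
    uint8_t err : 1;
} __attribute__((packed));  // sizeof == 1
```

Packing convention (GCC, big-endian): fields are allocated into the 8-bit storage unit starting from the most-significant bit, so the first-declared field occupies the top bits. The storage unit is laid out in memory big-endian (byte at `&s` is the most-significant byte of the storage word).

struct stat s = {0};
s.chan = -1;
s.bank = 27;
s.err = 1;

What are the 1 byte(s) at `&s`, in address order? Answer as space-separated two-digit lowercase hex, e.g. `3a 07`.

f7

[6+:2] chan=-1 & 0x3 = 0x3; word=0xc0
[1+:5] bank=27 & 0x1f = 0x1b; word=0xf6
[0+:1] err=1 & 0x1 = 0x1; word=0xf7
word = 0xf7 → big-endian bytes:
  [0]=0xf7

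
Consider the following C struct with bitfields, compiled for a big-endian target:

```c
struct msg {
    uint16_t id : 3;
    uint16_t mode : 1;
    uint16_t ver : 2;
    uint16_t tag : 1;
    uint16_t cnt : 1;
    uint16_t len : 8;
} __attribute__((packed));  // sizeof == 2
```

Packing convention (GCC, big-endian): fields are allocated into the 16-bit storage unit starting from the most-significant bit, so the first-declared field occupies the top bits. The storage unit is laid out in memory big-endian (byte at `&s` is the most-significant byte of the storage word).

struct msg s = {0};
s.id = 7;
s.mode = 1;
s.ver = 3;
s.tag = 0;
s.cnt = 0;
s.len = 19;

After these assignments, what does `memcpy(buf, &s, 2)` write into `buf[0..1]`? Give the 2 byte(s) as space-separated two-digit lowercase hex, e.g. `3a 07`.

id (3b) val=7 bits=0x7 at bit 13: 0xe000
mode (1b) val=1 bits=0x1 at bit 12: 0xf000
ver (2b) val=3 bits=0x3 at bit 10: 0xfc00
tag (1b) val=0 bits=0x0 at bit 9: 0xfc00
cnt (1b) val=0 bits=0x0 at bit 8: 0xfc00
len (8b) val=19 bits=0x13 at bit 0: 0xfc13
word = 0xfc13 → big-endian bytes:
  [0]=0xfc  [1]=0x13

fc 13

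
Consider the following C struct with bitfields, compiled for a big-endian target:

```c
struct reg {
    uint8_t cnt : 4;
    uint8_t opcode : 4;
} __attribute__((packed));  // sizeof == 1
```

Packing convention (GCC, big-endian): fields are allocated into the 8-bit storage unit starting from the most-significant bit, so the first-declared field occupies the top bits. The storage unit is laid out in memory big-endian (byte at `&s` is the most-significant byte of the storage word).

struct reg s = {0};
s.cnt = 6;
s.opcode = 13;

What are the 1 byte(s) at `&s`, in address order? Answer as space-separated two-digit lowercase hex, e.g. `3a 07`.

6d

cnt:4 = 6 → 0x6 << 4 → word 0x60
opcode:4 = 13 → 0xd << 0 → word 0x6d
word = 0x6d → big-endian bytes:
  [0]=0x6d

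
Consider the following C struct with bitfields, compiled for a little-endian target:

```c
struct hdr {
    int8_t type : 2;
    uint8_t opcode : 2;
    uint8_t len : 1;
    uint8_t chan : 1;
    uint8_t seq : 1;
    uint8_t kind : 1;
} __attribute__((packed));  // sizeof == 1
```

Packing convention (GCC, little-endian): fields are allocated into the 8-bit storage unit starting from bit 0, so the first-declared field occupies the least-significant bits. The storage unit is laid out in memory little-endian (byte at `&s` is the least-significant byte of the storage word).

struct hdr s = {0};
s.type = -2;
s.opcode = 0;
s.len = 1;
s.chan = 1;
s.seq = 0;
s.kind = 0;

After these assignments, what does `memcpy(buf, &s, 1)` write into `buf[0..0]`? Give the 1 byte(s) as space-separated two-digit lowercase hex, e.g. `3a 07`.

type:2 = -2 → 0x2 << 0 → word 0x02
opcode:2 = 0 → 0x0 << 2 → word 0x02
len:1 = 1 → 0x1 << 4 → word 0x12
chan:1 = 1 → 0x1 << 5 → word 0x32
seq:1 = 0 → 0x0 << 6 → word 0x32
kind:1 = 0 → 0x0 << 7 → word 0x32
word = 0x32 → little-endian bytes:
  [0]=0x32

32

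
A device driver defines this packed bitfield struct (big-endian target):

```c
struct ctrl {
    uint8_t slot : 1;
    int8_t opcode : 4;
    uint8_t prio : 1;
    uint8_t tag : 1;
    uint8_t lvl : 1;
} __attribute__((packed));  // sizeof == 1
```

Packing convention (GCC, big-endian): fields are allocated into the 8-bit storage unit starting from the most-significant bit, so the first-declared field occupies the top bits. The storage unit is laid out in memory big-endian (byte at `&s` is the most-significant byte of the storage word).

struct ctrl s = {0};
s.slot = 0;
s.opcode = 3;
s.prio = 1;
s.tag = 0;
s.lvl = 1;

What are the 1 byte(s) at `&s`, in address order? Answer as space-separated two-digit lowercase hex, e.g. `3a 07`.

1d

[7+:1] slot=0 & 0x1 = 0x0; word=0x00
[3+:4] opcode=3 & 0xf = 0x3; word=0x18
[2+:1] prio=1 & 0x1 = 0x1; word=0x1c
[1+:1] tag=0 & 0x1 = 0x0; word=0x1c
[0+:1] lvl=1 & 0x1 = 0x1; word=0x1d
word = 0x1d → big-endian bytes:
  [0]=0x1d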